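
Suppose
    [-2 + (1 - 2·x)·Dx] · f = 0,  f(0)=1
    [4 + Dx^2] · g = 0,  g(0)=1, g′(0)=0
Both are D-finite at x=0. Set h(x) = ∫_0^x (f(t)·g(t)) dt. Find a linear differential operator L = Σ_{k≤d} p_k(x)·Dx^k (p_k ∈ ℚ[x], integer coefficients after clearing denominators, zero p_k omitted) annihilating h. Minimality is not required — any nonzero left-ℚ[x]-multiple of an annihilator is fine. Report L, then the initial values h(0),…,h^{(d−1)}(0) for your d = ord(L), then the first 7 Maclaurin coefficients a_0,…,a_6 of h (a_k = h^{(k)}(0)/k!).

f: a_k = 1, 2, 4, 8, 16, 32, 64, …
g: a_k = 1, 0, -2, 0, 2/3, 0, -4/45, …
Sym-product of L_f,L_g gives L₀ (≤ ord 2).
h=∫h₀ ⇒ L = L₀·Dx.
L = (-4 + 8·x)·Dx + 4·Dx^2 + (-1 + 2·x)·Dx^3  (order 3).
h: a_k = 0, 1, 1, 2/3, 1, 26/15, 26/9, …
ICs: h(0) = 0, h′(0) = 1, h′′(0) = 2.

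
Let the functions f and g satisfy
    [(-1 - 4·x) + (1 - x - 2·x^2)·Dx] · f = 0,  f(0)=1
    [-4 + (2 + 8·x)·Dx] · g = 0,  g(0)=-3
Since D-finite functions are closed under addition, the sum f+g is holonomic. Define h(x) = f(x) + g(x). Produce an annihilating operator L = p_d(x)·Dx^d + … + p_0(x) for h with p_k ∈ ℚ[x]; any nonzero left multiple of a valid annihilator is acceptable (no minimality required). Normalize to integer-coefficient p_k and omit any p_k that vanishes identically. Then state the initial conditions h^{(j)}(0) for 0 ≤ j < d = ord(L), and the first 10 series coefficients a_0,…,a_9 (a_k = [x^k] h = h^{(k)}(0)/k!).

L = (-16 - 84·x - 120·x^2 - 160·x^3) + (10 + 52·x + 204·x^2 + 400·x^3 + 400·x^4)·Dx + (1 - 7·x - 56·x^2 - 8·x^3 + 200·x^4 + 160·x^5)·Dx^2  (order 2).
h: a_k = -2, -5, 9, -7, 41, -63, 295, -707, 2745, -8239, …
ICs: h(0) = -2, h′(0) = -5.

f: a_k = 1, 1, 3, 5, 11, 21, 43, 85, 171, 341, …
g: a_k = -3, -6, 6, -12, 30, -84, 252, -792, 2574, -8580, …
f+g: L₀ = lclm(L_f,L_g), ord ≤ 1+1.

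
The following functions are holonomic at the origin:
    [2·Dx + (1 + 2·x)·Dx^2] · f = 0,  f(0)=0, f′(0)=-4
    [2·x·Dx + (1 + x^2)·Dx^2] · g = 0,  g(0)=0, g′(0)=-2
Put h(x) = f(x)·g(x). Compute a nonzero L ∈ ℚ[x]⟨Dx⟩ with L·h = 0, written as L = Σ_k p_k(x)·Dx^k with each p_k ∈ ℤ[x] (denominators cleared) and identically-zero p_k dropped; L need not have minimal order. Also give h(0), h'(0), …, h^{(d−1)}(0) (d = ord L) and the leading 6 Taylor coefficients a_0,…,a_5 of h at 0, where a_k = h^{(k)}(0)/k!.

L = (24 + 80·x + 88·x^2 + 240·x^3 + 240·x^4 + 208·x^5 + 16·x^7)·Dx + (12 + 80·x + 332·x^2 + 608·x^3 + 880·x^4 + 744·x^5 + 560·x^6 + 24·x^7 + 56·x^8)·Dx^2 + (12 + 52·x + 168·x^2 + 372·x^3 + 516·x^4 + 564·x^5 + 384·x^6 + 276·x^7 + 24·x^8 + 32·x^9)·Dx^3 + (2 + 12·x + 34·x^2 + 64·x^3 + 87·x^4 + 96·x^5 + 84·x^6 + 48·x^7 + 33·x^8 + 4·x^9 + 4·x^10)·Dx^4  (order 4).
h: a_k = 0, 0, 8, -8, 8, -40/3, …
ICs: h(0) = 0, h′(0) = 0, h′′(0) = 16, h′′′(0) = -48.

f: a_k = 0, -4, 4, -16/3, 8, -64/5, …
g: a_k = 0, -2, 0, 2/3, 0, -2/5, …
h₀=f·g: eliminate ⇒ L₀, order ≤ 2·2.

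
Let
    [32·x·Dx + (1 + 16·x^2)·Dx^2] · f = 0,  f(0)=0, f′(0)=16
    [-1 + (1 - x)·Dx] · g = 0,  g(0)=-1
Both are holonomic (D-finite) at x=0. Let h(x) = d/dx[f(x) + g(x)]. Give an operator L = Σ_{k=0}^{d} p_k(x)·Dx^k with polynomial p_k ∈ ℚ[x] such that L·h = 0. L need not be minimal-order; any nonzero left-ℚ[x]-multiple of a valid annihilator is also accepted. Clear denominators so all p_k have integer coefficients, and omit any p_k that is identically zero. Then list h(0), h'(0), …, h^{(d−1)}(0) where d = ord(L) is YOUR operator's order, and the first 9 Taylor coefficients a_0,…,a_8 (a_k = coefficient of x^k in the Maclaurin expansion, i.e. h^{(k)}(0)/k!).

L = (32 - 128·x - 1536·x^2) + (-19 + 32·x + 656·x^2 - 1536·x^3)·Dx + (1 + 15·x + 240·x^3 - 256·x^4)·Dx^2  (order 2).
h: a_k = 15, -2, -259, -4, 4091, -6, -65543, -8, 1048567, …
ICs: h(0) = 15, h′(0) = -2.

f: a_k = 0, 16, 0, -256/3, 0, 4096/5, 0, -65536/7, 0, …
g: a_k = -1, -1, -1, -1, -1, -1, -1, -1, -1, …
Sum ⇒ L₀ = lclm(L_f,L_g) in ℚ(x)⟨Dx⟩.
h₀' ⇒ L via d/dx closure of L₀.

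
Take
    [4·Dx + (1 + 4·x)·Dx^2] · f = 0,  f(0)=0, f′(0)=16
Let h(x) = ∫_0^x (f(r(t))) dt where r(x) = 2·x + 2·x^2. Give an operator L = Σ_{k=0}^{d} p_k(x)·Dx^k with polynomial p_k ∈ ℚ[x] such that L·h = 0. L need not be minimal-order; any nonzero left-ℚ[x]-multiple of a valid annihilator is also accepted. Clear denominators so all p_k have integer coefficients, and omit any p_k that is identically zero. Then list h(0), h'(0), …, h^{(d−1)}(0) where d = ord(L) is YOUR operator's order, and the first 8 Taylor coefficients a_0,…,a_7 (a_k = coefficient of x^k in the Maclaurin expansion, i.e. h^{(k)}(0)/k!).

L = (6 + 16·x + 16·x^2)·Dx^2 + (1 + 10·x + 24·x^2 + 16·x^3)·Dx^3  (order 3).
h: a_k = 0, 0, 16, -32, 320/3, -2176/5, 29696/15, -67584/7, …
ICs: h(0) = 0, h′(0) = 0, h′′(0) = 32.

f: a_k = 0, 16, -32, 256/3, -256, 4096/5, -8192/3, 65536/7, …
f∘r: x↦r, Dx↦Dx/r' in L_f ⇒ L₀.
h=∫₀ˣh₀: take L = L₀·Dx.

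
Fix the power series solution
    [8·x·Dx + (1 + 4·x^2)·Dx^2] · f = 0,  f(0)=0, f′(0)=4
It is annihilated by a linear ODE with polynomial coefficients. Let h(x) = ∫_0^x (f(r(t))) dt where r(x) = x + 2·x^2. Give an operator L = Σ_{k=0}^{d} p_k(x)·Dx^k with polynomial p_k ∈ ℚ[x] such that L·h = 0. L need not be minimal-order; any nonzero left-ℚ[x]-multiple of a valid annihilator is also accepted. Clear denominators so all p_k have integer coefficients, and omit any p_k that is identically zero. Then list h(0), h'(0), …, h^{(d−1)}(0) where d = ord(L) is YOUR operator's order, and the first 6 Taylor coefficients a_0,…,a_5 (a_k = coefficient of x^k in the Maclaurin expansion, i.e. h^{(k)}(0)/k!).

f: a_k = 0, 4, 0, -16/3, 0, 64/5, …
Change of var in L_f (x↦r) gives L₀.
h=∫h₀ ⇒ L = L₀·Dx.
L = (-4 + 8·x + 64·x^2 + 192·x^3 + 192·x^4)·Dx^2 + (1 + 4·x + 4·x^2 + 32·x^3 + 80·x^4 + 64·x^5)·Dx^3  (order 3).
h: a_k = 0, 0, 2, 8/3, -4/3, -32/5, …
ICs: h(0) = 0, h′(0) = 0, h′′(0) = 4.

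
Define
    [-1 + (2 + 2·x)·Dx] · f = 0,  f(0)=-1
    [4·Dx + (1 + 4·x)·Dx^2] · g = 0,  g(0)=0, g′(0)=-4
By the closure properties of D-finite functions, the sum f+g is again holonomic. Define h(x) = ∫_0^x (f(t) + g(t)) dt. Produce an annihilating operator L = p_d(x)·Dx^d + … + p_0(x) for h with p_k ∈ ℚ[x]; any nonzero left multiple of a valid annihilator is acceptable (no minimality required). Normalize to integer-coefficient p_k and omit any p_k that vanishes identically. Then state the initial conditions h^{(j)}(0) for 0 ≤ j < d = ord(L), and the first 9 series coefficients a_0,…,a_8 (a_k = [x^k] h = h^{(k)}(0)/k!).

f: a_k = -1, -1/2, 1/8, -1/16, 5/128, -7/256, 21/1024, -33/2048, 429/32768, …
g: a_k = 0, -4, 8, -64/3, 64, -1024/5, 2048/3, -16384/7, 8192, …
Weyl lclm of L_f,L_g ⇒ L₀ (ord ≤ 3).
h=∫₀ˣh₀: take L = L₀·Dx.
L = (52 + 16·x)·Dx^2 + (125 + 232·x + 80·x^2)·Dx^3 + (14 + 78·x + 96·x^2 + 32·x^3)·Dx^4  (order 4).
h: a_k = 0, -1, -9/4, 65/24, -1027/192, 8197/640, -87393/2560, 2097215/21504, -33554663/114688, …
ICs: h(0) = 0, h′(0) = -1, h′′(0) = -9/2, h′′′(0) = 65/4.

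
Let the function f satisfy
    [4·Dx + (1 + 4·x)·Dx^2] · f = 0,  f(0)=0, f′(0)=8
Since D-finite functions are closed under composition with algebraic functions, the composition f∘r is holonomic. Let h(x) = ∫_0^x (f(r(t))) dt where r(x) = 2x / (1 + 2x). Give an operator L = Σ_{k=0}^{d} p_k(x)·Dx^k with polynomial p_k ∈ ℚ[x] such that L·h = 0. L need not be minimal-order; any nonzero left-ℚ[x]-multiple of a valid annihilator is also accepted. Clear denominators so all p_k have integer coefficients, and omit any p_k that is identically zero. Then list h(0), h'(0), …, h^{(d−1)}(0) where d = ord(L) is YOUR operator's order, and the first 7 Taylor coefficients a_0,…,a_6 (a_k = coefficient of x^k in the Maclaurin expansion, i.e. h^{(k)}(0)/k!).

f: a_k = 0, 8, -16, 128/3, -128, 2048/5, -4096/3, …
h₀=f(r): pull back L_f along r ⇒ L₀.
h=∫h₀ ⇒ L = L₀·Dx.
L = (12 + 40·x)·Dx^2 + (1 + 12·x + 20·x^2)·Dx^3  (order 3).
h: a_k = 0, 0, 8, -32, 496/3, -4992/5, 99968/15, …
ICs: h(0) = 0, h′(0) = 0, h′′(0) = 16.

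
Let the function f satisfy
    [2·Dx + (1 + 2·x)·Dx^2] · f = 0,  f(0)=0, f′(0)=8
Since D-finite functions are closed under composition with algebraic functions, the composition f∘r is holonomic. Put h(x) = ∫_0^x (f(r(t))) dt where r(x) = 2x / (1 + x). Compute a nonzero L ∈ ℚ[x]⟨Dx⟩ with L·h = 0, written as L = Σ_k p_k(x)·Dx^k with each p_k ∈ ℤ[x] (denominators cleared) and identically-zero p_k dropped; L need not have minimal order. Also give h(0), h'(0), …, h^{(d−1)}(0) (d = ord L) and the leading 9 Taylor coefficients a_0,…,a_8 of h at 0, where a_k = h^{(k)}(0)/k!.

f: a_k = 0, 8, -8, 32/3, -16, 128/5, -128/3, 512/7, -128, …
L₀ from L_f via x↦r, Dx↦r'^{-1}Dx.
∫: right-multiply L₀ by Dx.
L = (6 + 10·x)·Dx^2 + (1 + 6·x + 5·x^2)·Dx^3  (order 3).
h: a_k = 0, 0, 8, -16, 124/3, -624/5, 6248/15, -1488, 39062/7, …
ICs: h(0) = 0, h′(0) = 0, h′′(0) = 16.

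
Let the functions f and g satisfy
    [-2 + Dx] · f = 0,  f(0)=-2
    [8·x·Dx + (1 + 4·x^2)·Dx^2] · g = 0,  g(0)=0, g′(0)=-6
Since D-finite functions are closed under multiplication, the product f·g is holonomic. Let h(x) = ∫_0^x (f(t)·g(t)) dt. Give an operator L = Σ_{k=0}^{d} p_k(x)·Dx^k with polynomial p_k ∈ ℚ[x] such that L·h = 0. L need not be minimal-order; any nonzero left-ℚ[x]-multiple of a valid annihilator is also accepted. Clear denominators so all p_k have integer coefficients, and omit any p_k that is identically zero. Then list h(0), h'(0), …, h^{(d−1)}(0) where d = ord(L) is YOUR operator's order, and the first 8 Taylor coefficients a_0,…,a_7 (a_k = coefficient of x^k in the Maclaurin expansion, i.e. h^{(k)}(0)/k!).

f: a_k = -2, -4, -4, -8/3, -4/3, -8/15, -8/45, -16/315, …
g: a_k = 0, -6, 0, 8, 0, -96/5, 0, 384/7, …
h₀=f·g: eliminate ⇒ L₀, order ≤ 1·2.
Integrate: L := L₀·Dx.
L = (4 - 16·x + 16·x^2)·Dx + (-4 + 8·x - 16·x^2)·Dx^2 + (1 + 4·x^2)·Dx^3  (order 3).
h: a_k = 0, 0, 6, 8, 2, -16/5, 12/5, 176/21, …
ICs: h(0) = 0, h′(0) = 0, h′′(0) = 12.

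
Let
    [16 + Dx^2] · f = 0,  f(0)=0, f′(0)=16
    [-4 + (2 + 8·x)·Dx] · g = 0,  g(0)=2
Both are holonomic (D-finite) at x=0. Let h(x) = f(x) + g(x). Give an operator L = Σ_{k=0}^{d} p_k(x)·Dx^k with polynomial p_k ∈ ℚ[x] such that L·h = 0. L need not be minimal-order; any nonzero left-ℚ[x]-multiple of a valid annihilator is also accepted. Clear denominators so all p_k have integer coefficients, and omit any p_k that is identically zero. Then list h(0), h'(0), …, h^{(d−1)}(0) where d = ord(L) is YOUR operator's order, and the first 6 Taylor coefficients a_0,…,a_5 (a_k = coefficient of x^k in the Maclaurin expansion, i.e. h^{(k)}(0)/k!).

L = (-224 - 1024·x - 2048·x^2) + (48 + 704·x + 3072·x^2 + 4096·x^3)·Dx + (-14 - 64·x - 128·x^2)·Dx^2 + (3 + 44·x + 192·x^2 + 256·x^3)·Dx^3  (order 3).
h: a_k = 2, 20, -4, -104/3, -20, 1352/15, …
ICs: h(0) = 2, h′(0) = 20, h′′(0) = -8.

f: a_k = 0, 16, 0, -128/3, 0, 512/15, …
g: a_k = 2, 4, -4, 8, -20, 56, …
Weyl lclm of L_f,L_g ⇒ L₀ (ord ≤ 3).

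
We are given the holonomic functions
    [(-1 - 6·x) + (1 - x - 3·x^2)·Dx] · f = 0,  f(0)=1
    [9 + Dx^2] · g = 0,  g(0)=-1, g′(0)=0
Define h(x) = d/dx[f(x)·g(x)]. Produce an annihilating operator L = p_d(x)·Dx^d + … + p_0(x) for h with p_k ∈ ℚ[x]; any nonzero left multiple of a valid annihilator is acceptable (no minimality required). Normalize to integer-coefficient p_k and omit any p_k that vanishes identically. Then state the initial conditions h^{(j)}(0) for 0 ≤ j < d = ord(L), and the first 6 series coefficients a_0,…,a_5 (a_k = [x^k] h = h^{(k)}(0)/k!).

L = (-15 - 54·x - 135·x^2 + 162·x^3 + 243·x^4) + (6·x + 54·x^2 + 108·x^3)·Dx + (1 - 4·x - 9·x^2 + 18·x^3 + 27·x^4)·Dx^2  (order 2).
h: a_k = -1, 1, -15/2, -35/2, -475/8, -5757/40, …
ICs: h(0) = -1, h′(0) = 1.

f: a_k = 1, 1, 4, 7, 19, 40, …
g: a_k = -1, 0, 9/2, 0, -27/8, 0, …
h₀=f·g: eliminate ⇒ L₀, order ≤ 1·2.
Derive L from L₀ (diff closure).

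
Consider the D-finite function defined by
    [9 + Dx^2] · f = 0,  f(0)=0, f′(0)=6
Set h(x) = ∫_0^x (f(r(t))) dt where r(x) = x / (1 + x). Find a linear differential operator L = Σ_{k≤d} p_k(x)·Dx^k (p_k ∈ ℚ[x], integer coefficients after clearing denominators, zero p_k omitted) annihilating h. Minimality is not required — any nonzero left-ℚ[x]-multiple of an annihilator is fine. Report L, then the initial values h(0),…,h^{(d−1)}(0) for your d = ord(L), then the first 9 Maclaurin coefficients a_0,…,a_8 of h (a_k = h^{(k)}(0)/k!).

L = 9·Dx + (2 + 6·x + 6·x^2 + 2·x^3)·Dx^2 + (1 + 4·x + 6·x^2 + 4·x^3 + x^4)·Dx^3  (order 3).
h: a_k = 0, 0, 3, -2, -3/4, 21/5, -293/40, 255/28, -19353/2240, …
ICs: h(0) = 0, h′(0) = 0, h′′(0) = 6.

f: a_k = 0, 6, 0, -9, 0, 81/20, 0, -243/280, 0, …
L₀ from L_f via x↦r, Dx↦r'^{-1}Dx.
h=∫h₀ ⇒ L = L₀·Dx.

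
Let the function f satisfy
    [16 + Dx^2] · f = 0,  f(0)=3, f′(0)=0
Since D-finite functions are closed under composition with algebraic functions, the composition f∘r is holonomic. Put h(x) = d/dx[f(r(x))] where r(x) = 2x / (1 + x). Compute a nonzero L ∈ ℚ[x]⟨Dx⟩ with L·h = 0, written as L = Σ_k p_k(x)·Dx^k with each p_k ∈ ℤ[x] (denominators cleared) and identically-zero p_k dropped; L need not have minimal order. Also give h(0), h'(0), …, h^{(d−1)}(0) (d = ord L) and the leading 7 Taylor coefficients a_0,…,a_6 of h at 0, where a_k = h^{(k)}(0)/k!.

L = (70 + 12·x + 6·x^2) + (6 + 18·x + 18·x^2 + 6·x^3)·Dx + (1 + 4·x + 6·x^2 + 4·x^3 + x^4)·Dx^2  (order 2).
h: a_k = 0, -192, 576, 896, -8320, 106432/5, -108864/5, …
ICs: h(0) = 0, h′(0) = -192.

f: a_k = 3, 0, -24, 0, 32, 0, -256/15, …
Change of var in L_f (x↦r) gives L₀.
Derive L from L₀ (diff closure).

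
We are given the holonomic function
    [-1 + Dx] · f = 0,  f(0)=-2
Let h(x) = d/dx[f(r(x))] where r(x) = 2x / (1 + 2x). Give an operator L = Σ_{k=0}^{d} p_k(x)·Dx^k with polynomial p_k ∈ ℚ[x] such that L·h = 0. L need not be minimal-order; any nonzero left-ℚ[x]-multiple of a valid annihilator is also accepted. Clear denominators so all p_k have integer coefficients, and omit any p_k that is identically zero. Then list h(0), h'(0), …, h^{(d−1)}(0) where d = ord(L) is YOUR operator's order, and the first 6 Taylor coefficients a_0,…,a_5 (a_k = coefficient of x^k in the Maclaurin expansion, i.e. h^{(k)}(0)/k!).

L = (-2 - 8·x) + (-1 - 4·x - 4·x^2)·Dx  (order 1).
h: a_k = -4, 8, -8, -16/3, 152/3, -2416/15, …
ICs: h(0) = -4.

f: a_k = -2, -2, -1, -1/3, -1/12, -1/60, …
L₀ from L_f via x↦r, Dx↦r'^{-1}Dx.
Derive L from L₀ (diff closure).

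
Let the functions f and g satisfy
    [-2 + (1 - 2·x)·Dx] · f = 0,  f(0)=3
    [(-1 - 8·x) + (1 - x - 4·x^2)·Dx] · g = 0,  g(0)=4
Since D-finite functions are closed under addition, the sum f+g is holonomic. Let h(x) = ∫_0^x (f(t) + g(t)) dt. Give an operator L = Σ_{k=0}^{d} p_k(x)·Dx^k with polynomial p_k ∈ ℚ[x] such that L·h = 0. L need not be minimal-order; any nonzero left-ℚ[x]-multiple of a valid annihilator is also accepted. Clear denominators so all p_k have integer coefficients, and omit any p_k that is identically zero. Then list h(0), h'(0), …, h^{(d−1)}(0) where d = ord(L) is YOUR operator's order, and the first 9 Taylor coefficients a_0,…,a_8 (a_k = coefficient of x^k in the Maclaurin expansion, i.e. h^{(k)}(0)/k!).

f: a_k = 3, 6, 12, 24, 48, 96, 192, 384, 768, …
g: a_k = 4, 4, 20, 36, 116, 260, 724, 1764, 4660, …
Weyl lclm of L_f,L_g ⇒ L₀ (ord ≤ 2).
Integrate: L := L₀·Dx.
L = (12 - 48·x + 192·x^2 - 128·x^3)·Dx + (-2 - 96·x^2 + 352·x^3 - 256·x^4)·Dx^2 + (-1 + 11·x - 30·x^2 + 80·x^4 - 64·x^5)·Dx^3  (order 3).
h: a_k = 0, 7, 5, 32/3, 15, 164/5, 178/3, 916/7, 537/2, …
ICs: h(0) = 0, h′(0) = 7, h′′(0) = 10.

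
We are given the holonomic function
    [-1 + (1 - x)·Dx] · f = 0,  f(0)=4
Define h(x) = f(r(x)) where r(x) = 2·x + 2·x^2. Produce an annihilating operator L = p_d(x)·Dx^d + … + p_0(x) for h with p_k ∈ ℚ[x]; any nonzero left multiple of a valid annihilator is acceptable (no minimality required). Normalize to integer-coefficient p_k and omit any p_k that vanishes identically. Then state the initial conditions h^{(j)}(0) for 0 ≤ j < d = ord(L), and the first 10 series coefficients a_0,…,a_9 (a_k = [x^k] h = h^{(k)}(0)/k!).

f: a_k = 4, 4, 4, 4, 4, 4, 4, 4, 4, 4, …
h₀=f(r): pull back L_f along r ⇒ L₀.
L = (2 + 4·x) + (-1 + 2·x + 2·x^2)·Dx  (order 1).
h: a_k = 4, 8, 24, 64, 176, 480, 1312, 3584, 9792, 26752, …
ICs: h(0) = 4.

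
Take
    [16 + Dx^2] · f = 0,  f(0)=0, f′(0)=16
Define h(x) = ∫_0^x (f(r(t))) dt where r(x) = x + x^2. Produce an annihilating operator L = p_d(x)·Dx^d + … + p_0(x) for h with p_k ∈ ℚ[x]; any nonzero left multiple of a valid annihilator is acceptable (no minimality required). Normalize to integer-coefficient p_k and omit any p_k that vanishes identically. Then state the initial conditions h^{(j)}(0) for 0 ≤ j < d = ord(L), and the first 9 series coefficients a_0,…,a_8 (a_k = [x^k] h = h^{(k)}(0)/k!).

L = (16 + 96·x + 192·x^2 + 128·x^3)·Dx - 2·Dx^2 + (1 + 2·x)·Dx^3  (order 3).
h: a_k = 0, 0, 8, 16/3, -32/3, -128/5, -704/45, 128/7, 12928/315, …
ICs: h(0) = 0, h′(0) = 0, h′′(0) = 16.

f: a_k = 0, 16, 0, -128/3, 0, 512/15, 0, -4096/315, 0, …
h₀=f(r): pull back L_f along r ⇒ L₀.
∫: right-multiply L₀ by Dx.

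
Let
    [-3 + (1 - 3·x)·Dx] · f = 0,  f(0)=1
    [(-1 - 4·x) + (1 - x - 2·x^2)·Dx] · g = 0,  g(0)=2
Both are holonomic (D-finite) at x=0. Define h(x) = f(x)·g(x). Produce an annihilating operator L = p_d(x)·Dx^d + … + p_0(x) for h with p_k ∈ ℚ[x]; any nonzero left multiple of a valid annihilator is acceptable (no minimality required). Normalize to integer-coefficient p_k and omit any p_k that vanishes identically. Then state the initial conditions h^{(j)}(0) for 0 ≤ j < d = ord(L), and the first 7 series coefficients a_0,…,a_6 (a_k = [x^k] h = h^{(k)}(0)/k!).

f: a_k = 1, 3, 9, 27, 81, 243, 729, …
g: a_k = 2, 2, 6, 10, 22, 42, 86, …
Sym-product of L_f,L_g gives L₀ (≤ ord 1).
L = (-4 + 2·x + 18·x^2) + (1 - 4·x + x^2 + 6·x^3)·Dx  (order 1).
h: a_k = 2, 8, 30, 100, 322, 1008, 3110, …
ICs: h(0) = 2.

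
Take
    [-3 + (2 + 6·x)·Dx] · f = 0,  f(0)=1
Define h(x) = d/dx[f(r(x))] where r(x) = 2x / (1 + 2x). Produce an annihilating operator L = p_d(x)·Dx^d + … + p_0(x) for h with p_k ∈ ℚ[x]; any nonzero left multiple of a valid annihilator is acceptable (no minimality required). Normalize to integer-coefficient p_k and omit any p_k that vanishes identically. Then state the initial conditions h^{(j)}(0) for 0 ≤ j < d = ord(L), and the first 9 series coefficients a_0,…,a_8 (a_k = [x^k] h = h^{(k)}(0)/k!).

L = (-7 - 32·x) + (-1 - 10·x - 16·x^2)·Dx  (order 1).
h: a_k = 3, -21, 261/2, -1677/2, 45345/8, -318915/8, 4608345/16, -33903165/16, 2020675545/128, …
ICs: h(0) = 3.

f: a_k = 1, 3/2, -9/8, 27/16, -405/128, 1701/256, -15309/1024, 72171/2048, -2814669/32768, …
h₀=f(r): pull back L_f along r ⇒ L₀.
h=h₀': d/dx-closure on L₀ ⇒ L.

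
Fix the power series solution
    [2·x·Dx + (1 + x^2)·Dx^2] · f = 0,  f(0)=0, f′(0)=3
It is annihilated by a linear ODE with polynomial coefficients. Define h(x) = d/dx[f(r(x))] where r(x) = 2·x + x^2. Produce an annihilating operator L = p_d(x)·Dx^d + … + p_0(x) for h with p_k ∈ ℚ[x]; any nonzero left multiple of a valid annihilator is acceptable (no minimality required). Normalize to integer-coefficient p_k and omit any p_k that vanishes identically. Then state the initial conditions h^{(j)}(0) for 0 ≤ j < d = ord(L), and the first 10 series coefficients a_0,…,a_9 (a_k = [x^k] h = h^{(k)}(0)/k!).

f: a_k = 0, 3, 0, -1, 0, 3/5, 0, -3/7, 0, 1/3, …
Change of var in L_f (x↦r) gives L₀.
Derive L from L₀ (diff closure).
L = (-1 + 8·x + 16·x^2 + 12·x^3 + 3·x^4) + (1 + x + 4·x^2 + 8·x^3 + 5·x^4 + x^5)·Dx  (order 1).
h: a_k = 6, 6, -24, -48, 66, 282, -48, -1344, -1002, 5286, …
ICs: h(0) = 6.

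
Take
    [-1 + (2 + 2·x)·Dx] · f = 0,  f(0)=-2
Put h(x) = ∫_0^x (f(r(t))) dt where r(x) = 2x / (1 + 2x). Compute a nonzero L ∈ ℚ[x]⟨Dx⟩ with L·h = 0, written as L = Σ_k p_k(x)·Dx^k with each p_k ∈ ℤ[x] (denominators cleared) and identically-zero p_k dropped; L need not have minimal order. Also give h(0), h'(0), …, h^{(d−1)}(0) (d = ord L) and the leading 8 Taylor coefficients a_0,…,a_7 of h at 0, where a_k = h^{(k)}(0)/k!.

L = -Dx + (1 + 6·x + 8·x^2)·Dx^2  (order 2).
h: a_k = 0, -2, -1, 5/3, -13/4, 141/20, -133/8, 2353/56, …
ICs: h(0) = 0, h′(0) = -2.

f: a_k = -2, -1, 1/4, -1/8, 5/64, -7/128, 21/512, -33/1024, …
f∘r: x↦r, Dx↦Dx/r' in L_f ⇒ L₀.
h=∫h₀ ⇒ L = L₀·Dx.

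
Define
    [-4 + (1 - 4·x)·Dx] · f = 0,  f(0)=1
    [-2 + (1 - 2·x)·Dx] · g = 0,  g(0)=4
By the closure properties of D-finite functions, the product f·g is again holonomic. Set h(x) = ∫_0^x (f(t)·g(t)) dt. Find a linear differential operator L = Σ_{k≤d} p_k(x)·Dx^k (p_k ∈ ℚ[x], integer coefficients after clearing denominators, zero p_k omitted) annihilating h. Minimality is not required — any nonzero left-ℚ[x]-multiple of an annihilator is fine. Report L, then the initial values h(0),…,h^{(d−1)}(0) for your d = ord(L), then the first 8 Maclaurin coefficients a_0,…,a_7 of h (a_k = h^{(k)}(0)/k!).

L = (-6 + 16·x)·Dx + (1 - 6·x + 8·x^2)·Dx^2  (order 2).
h: a_k = 0, 4, 12, 112/3, 120, 1984/5, 1344, 32512/7, …
ICs: h(0) = 0, h′(0) = 4.

f: a_k = 1, 4, 16, 64, 256, 1024, 4096, 16384, …
g: a_k = 4, 8, 16, 32, 64, 128, 256, 512, …
L₀ := L_f ⊗_s L_g (sym. prod.), ord ≤ 1.
Integrate: L := L₀·Dx.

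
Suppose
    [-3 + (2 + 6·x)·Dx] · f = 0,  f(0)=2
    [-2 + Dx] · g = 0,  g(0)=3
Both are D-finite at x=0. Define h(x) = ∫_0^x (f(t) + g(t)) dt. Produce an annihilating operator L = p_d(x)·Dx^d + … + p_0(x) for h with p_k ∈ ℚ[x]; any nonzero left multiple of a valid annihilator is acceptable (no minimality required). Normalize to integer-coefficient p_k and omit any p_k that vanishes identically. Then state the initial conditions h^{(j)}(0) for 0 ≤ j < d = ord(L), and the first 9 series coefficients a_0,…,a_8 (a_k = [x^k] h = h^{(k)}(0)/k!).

L = (42 + 72·x)·Dx + (-25 - 96·x - 144·x^2)·Dx^2 + (2 + 30·x + 72·x^2)·Dx^3  (order 3).
h: a_k = 0, 5, 9/2, 5/4, 59/32, -277/320, 9017/3840, -227587/53760, 7586147/860160, …
ICs: h(0) = 0, h′(0) = 5, h′′(0) = 9.

f: a_k = 2, 3, -9/4, 27/8, -405/64, 1701/128, -15309/512, 72171/1024, -2814669/16384, …
g: a_k = 3, 6, 6, 4, 2, 4/5, 4/15, 8/105, 2/105, …
Sum ⇒ L₀ = lclm(L_f,L_g) in ℚ(x)⟨Dx⟩.
∫: right-multiply L₀ by Dx.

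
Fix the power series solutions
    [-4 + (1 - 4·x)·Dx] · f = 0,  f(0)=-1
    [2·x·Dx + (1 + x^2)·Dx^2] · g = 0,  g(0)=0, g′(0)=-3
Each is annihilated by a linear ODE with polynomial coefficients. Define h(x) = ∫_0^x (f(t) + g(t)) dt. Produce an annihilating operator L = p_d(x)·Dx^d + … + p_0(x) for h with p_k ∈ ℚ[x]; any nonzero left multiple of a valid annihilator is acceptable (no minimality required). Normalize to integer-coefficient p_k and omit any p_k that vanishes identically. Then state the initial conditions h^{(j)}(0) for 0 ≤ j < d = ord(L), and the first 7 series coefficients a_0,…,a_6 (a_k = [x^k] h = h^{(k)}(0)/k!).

L = (-8 + 128·x + 24·x^2)·Dx^2 + (49 - 8·x + 109·x^2 + 24·x^3)·Dx^3 + (-4 + 15·x + 15·x^3 + 4·x^4)·Dx^4  (order 4).
h: a_k = 0, -1, -7/2, -16/3, -63/4, -256/5, -5123/30, …
ICs: h(0) = 0, h′(0) = -1, h′′(0) = -7, h′′′(0) = -32.

f: a_k = -1, -4, -16, -64, -256, -1024, -4096, …
g: a_k = 0, -3, 0, 1, 0, -3/5, 0, …
h₀=f+g: left-lcm gives L₀, ord ≤ 3.
h=∫h₀ ⇒ L = L₀·Dx.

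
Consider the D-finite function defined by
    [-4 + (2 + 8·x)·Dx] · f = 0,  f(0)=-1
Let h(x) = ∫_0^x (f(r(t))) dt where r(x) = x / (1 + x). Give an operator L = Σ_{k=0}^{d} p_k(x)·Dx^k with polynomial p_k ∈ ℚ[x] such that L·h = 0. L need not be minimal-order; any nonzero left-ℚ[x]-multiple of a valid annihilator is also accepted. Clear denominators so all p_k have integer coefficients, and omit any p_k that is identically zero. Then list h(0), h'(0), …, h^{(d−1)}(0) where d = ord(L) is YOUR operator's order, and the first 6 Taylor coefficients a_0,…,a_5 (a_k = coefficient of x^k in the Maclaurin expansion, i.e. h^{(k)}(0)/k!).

L = -2·Dx + (1 + 6·x + 5·x^2)·Dx^2  (order 2).
h: a_k = 0, -1, -1, 4/3, -5/2, 6, …
ICs: h(0) = 0, h′(0) = -1.

f: a_k = -1, -2, 2, -4, 10, -28, …
Substitute x→r, Dx→(1/r')Dx; clear ⇒ L₀.
h=∫h₀ ⇒ L = L₀·Dx.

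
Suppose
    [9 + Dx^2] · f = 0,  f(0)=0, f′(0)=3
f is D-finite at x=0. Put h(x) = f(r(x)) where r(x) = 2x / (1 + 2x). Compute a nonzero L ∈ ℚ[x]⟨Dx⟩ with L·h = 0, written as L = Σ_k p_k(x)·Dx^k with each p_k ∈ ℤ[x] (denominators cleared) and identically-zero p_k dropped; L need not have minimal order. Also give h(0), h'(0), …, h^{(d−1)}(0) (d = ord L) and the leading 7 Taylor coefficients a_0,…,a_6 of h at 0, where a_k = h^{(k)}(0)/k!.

L = 36 + (4 + 24·x + 48·x^2 + 32·x^3)·Dx + (1 + 8·x + 24·x^2 + 32·x^3 + 16·x^4)·Dx^2  (order 2).
h: a_k = 0, 6, -12, -12, 168, -3516/5, 2040, …
ICs: h(0) = 0, h′(0) = 6.

f: a_k = 0, 3, 0, -9/2, 0, 81/40, 0, …
L₀ from L_f via x↦r, Dx↦r'^{-1}Dx.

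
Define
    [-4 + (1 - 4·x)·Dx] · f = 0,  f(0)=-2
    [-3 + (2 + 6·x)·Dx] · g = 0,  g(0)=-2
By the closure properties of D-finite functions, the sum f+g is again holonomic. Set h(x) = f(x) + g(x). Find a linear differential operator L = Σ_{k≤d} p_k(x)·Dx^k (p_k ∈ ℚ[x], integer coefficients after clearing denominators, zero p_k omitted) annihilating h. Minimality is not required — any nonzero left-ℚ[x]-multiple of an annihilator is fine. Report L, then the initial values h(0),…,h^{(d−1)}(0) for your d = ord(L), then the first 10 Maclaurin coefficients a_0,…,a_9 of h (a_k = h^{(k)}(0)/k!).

L = (-228 - 432·x) + (137 + 696·x + 1296·x^2)·Dx + (-10 - 62·x + 192·x^2 + 864·x^3)·Dx^2  (order 2).
h: a_k = -4, -11, -119/4, -1051/8, -32363/64, -263845/128, -4178995/512, -33626603/1024, -2144668979/16384, -17193942529/32768, …
ICs: h(0) = -4, h′(0) = -11.

f: a_k = -2, -8, -32, -128, -512, -2048, -8192, -32768, -131072, -524288, …
g: a_k = -2, -3, 9/4, -27/8, 405/64, -1701/128, 15309/512, -72171/1024, 2814669/16384, -14073345/32768, …
f+g: L₀ = lclm(L_f,L_g), ord ≤ 1+1.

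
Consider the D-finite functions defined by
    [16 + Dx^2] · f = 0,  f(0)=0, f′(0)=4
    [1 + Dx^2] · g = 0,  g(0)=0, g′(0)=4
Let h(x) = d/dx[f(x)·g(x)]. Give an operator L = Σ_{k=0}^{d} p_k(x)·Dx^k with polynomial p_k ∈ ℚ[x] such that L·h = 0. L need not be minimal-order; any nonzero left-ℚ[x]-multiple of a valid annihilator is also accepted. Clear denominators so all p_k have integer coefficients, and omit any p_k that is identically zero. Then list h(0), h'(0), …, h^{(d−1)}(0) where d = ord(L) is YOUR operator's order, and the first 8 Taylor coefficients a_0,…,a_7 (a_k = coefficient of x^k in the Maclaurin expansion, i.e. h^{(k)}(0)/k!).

L = 225 + 34·Dx^2 + Dx^4  (order 4).
h: a_k = 0, 32, 0, -544/3, 0, 3724/15, 0, -48008/315, …
ICs: h(0) = 0, h′(0) = 32, h′′(0) = 0, h′′′(0) = -1088.

f: a_k = 0, 4, 0, -32/3, 0, 128/15, 0, -1024/315, …
g: a_k = 0, 4, 0, -2/3, 0, 1/30, 0, -1/1260, …
L₀ := L_f ⊗_s L_g (sym. prod.), ord ≤ 4.
Differentiate: ansatz ord ≤ ord L₀ ⇒ L.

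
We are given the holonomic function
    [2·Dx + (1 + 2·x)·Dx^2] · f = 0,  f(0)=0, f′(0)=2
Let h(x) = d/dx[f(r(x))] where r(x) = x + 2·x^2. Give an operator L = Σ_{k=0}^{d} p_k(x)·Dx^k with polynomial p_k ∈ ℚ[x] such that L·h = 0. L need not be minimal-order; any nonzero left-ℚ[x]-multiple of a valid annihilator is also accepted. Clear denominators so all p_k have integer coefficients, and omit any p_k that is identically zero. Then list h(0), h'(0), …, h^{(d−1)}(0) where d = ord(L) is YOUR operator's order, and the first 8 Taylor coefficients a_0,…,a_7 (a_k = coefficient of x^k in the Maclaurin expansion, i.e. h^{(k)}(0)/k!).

f: a_k = 0, 2, -2, 8/3, -4, 32/5, -32/3, 128/7, …
Substitute x→r, Dx→(1/r')Dx; clear ⇒ L₀.
h₀' ⇒ L via d/dx closure of L₀.
L = (-2 + 8·x + 16·x^2) + (1 + 6·x + 12·x^2 + 16·x^3)·Dx  (order 1).
h: a_k = 2, 4, -16, 16, 32, -128, 128, 256, …
ICs: h(0) = 2.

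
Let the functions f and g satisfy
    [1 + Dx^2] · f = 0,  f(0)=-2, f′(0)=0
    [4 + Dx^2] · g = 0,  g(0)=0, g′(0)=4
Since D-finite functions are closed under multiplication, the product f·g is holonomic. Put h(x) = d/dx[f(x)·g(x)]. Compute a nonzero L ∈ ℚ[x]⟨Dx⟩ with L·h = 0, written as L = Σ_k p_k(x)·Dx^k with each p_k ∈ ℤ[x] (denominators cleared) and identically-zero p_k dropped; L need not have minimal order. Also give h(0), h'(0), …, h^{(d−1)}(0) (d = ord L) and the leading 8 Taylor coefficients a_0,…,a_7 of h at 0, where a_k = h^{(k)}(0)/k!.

f: a_k = -2, 0, 1, 0, -1/12, 0, 1/360, 0, …
g: a_k = 0, 4, 0, -8/3, 0, 8/15, 0, -16/315, …
h₀=f·g: eliminate ⇒ L₀, order ≤ 2·2.
h₀' ⇒ L via d/dx closure of L₀.
L = 9 + 10·Dx^2 + Dx^4  (order 4).
h: a_k = -8, 0, 28, 0, -61/3, 0, 547/90, 0, …
ICs: h(0) = -8, h′(0) = 0, h′′(0) = 56, h′′′(0) = 0.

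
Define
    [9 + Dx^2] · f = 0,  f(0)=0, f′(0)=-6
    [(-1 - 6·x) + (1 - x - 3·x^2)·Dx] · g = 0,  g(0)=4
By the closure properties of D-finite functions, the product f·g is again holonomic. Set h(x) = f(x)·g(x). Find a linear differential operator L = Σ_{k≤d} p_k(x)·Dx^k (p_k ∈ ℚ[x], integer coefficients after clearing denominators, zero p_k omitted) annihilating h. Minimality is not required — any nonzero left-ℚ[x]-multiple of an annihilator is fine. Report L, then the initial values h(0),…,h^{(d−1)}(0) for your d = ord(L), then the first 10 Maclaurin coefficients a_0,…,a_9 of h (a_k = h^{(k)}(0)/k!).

f: a_k = 0, -6, 0, 9, 0, -81/20, 0, 243/280, 0, -243/2240, …
g: a_k = 4, 4, 16, 28, 76, 160, 388, 868, 2032, 4636, …
Product ⇒ symmetric product L₀, ord ≤ 2.
L = (-3 + 9·x + 27·x^2) + (2 + 12·x)·Dx + (-1 + x + 3·x^2)·Dx^2  (order 2).
h: a_k = 0, -24, -24, -60, -132, -1641/5, -3621/5, -119373/70, -54291/14, -1007367/112, …
ICs: h(0) = 0, h′(0) = -24.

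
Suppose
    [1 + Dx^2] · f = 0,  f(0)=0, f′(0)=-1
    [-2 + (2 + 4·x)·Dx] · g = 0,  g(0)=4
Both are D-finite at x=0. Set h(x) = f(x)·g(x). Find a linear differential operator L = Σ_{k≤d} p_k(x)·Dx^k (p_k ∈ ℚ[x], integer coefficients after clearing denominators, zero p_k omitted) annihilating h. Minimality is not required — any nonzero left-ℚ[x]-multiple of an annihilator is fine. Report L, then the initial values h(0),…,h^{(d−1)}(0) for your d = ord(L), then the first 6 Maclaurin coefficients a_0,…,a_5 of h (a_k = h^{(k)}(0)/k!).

f: a_k = 0, -1, 0, 1/6, 0, -1/120, …
g: a_k = 4, 4, -2, 2, -5/2, 7/2, …
Product ⇒ symmetric product L₀, ord ≤ 2.
L = (4 + 4·x + 4·x^2) + (-2 - 4·x)·Dx + (1 + 4·x + 4·x^2)·Dx^2  (order 2).
h: a_k = 0, -4, -4, 8/3, -4/3, 32/15, …
ICs: h(0) = 0, h′(0) = -4.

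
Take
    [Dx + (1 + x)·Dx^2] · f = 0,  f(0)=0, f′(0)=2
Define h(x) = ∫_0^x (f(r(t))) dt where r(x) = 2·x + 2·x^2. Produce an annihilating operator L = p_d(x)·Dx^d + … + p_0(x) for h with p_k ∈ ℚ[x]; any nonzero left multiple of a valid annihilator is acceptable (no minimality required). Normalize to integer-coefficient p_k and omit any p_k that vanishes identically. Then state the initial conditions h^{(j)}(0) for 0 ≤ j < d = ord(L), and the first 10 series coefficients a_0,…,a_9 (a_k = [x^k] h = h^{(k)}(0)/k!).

L = (4·x + 4·x^2)·Dx^2 + (1 + 4·x + 6·x^2 + 4·x^3)·Dx^3  (order 3).
h: a_k = 0, 0, 2, 0, -2/3, 4/5, -8/15, 0, 4/7, -8/9, …
ICs: h(0) = 0, h′(0) = 0, h′′(0) = 4.

f: a_k = 0, 2, -1, 2/3, -1/2, 2/5, -1/3, 2/7, -1/4, 2/9, …
Substitute x→r, Dx→(1/r')Dx; clear ⇒ L₀.
h=∫₀ˣh₀: take L = L₀·Dx.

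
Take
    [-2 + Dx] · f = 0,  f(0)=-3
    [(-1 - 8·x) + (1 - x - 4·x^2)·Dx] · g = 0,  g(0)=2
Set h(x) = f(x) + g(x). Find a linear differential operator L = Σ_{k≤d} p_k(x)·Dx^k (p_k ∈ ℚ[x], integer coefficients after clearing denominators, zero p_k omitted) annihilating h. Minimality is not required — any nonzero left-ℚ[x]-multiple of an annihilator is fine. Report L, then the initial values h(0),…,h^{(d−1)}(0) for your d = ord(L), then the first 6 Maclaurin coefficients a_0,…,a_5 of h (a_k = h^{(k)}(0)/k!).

L = (16 + 20·x + 240·x^2 + 128·x^3) + (-6 - 32·x - 124·x^2 + 32·x^3 + 64·x^4)·Dx + (-1 + 11·x + 2·x^2 - 48·x^3 - 32·x^4)·Dx^2  (order 2).
h: a_k = -1, -4, 4, 14, 56, 646/5, …
ICs: h(0) = -1, h′(0) = -4.

f: a_k = -3, -6, -6, -4, -2, -4/5, …
g: a_k = 2, 2, 10, 18, 58, 130, …
Weyl lclm of L_f,L_g ⇒ L₀ (ord ≤ 2).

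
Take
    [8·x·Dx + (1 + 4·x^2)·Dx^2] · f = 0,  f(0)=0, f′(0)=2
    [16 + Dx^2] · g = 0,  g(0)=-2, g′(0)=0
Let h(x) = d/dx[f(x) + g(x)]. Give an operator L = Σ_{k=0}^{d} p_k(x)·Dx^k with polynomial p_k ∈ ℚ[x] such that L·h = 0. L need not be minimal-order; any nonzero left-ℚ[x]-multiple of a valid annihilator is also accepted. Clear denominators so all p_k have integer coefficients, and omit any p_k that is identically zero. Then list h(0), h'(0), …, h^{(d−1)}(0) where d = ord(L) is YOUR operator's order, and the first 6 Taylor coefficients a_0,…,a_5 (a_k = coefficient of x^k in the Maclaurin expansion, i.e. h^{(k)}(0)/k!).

L = (-512·x + 5120·x^3 + 4096·x^5) + (16 + 512·x^2 + 2304·x^4 + 2048·x^6)·Dx + (-32·x + 320·x^3 + 256·x^5)·Dx^2 + (1 + 32·x^2 + 144·x^4 + 128·x^6)·Dx^3  (order 3).
h: a_k = 2, 32, -8, -256/3, 32, 1024/15, …
ICs: h(0) = 2, h′(0) = 32, h′′(0) = -16.

f: a_k = 0, 2, 0, -8/3, 0, 32/5, …
g: a_k = -2, 0, 16, 0, -64/3, 0, …
f+g: L₀ = lclm(L_f,L_g), ord ≤ 2+2.
h=h₀': d/dx-closure on L₀ ⇒ L.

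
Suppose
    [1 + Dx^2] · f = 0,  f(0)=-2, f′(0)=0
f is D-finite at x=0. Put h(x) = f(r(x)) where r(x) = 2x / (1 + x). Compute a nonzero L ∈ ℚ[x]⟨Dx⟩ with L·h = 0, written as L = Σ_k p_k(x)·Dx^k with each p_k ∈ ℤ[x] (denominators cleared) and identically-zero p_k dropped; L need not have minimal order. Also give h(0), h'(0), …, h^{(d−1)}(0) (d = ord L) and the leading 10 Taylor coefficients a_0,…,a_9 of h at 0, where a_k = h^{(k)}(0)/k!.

L = 4 + (2 + 6·x + 6·x^2 + 2·x^3)·Dx + (1 + 4·x + 6·x^2 + 4·x^3 + x^4)·Dx^2  (order 2).
h: a_k = -2, 0, 4, -8, 32/3, -32/3, 308/45, 8/5, -4708/315, 10336/315, …
ICs: h(0) = -2, h′(0) = 0.

f: a_k = -2, 0, 1, 0, -1/12, 0, 1/360, 0, -1/20160, 0, …
L₀ from L_f via x↦r, Dx↦r'^{-1}Dx.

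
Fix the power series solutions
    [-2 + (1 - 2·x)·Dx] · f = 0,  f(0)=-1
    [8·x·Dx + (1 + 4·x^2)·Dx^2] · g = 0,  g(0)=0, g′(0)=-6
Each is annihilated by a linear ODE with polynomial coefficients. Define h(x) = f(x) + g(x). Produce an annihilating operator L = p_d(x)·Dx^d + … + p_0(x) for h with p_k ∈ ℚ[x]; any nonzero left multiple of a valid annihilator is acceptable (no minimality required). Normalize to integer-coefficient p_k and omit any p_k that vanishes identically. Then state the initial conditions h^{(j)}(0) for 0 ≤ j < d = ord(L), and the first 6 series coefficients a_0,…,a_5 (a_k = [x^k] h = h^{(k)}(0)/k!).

f: a_k = -1, -2, -4, -8, -16, -32, …
g: a_k = 0, -6, 0, 8, 0, -96/5, …
f+g: L₀ = lclm(L_f,L_g), ord ≤ 1+2.
L = (-8 + 64·x + 96·x^2)·Dx + (8 - 8·x + 32·x^2 + 96·x^3)·Dx^2 + (-1 + 16·x^4)·Dx^3  (order 3).
h: a_k = -1, -8, -4, 0, -16, -256/5, …
ICs: h(0) = -1, h′(0) = -8, h′′(0) = -8.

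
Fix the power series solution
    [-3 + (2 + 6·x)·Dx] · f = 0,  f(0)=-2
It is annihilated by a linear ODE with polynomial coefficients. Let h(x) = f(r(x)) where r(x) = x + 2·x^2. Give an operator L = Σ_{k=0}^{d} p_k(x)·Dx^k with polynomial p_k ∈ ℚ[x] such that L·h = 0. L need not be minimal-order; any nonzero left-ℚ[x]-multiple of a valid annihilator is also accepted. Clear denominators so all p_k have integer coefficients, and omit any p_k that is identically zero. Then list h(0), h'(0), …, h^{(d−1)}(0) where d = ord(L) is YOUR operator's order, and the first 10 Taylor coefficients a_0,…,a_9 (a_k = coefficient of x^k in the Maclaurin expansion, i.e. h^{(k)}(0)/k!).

f: a_k = -2, -3, 9/4, -27/8, 405/64, -1701/128, 15309/512, -72171/1024, 2814669/16384, -14073345/32768, …
f∘r: x↦r, Dx↦Dx/r' in L_f ⇒ L₀.
L = (-3 - 12·x) + (2 + 6·x + 12·x^2)·Dx  (order 1).
h: a_k = -2, -3, -15/4, 45/8, -315/64, -405/128, 11205/512, -41715/1024, 282285/16384, 3928095/32768, …
ICs: h(0) = -2.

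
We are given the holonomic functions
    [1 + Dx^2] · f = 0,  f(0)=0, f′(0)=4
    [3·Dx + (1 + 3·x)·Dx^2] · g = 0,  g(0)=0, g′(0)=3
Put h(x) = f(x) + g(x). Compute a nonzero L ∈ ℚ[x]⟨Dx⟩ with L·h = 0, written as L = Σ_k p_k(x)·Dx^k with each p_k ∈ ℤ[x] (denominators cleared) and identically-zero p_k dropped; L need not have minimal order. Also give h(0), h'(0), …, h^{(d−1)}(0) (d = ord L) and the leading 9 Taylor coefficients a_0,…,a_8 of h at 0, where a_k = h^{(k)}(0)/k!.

f: a_k = 0, 4, 0, -2/3, 0, 1/30, 0, -1/1260, 0, …
g: a_k = 0, 3, -9/2, 9, -81/4, 243/5, -243/2, 2187/7, -6561/8, …
L₀ := lclm(L_f,L_g); ord L₀ ≤ 2+2.
L = (165 + 18·x + 27·x^2)·Dx + (19 + 63·x + 27·x^2 + 27·x^3)·Dx^2 + (165 + 18·x + 27·x^2)·Dx^3 + (19 + 63·x + 27·x^2 + 27·x^3)·Dx^4  (order 4).
h: a_k = 0, 7, -9/2, 25/3, -81/4, 1459/30, -243/2, 56237/180, -6561/8, …
ICs: h(0) = 0, h′(0) = 7, h′′(0) = -9, h′′′(0) = 50.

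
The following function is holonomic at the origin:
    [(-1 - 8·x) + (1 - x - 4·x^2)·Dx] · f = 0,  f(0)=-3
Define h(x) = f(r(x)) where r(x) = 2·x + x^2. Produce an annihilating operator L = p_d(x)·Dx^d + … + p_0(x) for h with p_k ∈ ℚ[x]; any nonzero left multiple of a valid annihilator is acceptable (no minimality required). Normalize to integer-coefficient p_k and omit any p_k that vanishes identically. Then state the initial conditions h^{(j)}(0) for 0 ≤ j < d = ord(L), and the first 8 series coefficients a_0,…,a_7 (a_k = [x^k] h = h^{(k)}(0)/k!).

f: a_k = -3, -3, -15, -27, -87, -195, -543, -1323, …
L₀ from L_f via x↦r, Dx↦r'^{-1}Dx.
L = (2 + 34·x + 48·x^2 + 16·x^3) + (-1 + 2·x + 17·x^2 + 16·x^3 + 4·x^4)·Dx  (order 1).
h: a_k = -3, -6, -63, -276, -1731, -9186, -52467, -289896, …
ICs: h(0) = -3.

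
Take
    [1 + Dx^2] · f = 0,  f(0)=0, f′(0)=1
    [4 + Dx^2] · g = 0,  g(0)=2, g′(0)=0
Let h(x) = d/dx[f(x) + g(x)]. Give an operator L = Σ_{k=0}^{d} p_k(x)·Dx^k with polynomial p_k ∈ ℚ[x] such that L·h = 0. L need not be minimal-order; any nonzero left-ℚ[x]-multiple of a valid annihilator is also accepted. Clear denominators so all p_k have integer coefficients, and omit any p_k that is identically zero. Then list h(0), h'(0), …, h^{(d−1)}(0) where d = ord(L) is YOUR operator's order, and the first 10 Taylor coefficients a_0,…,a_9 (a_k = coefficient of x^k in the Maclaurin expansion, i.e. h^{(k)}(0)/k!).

f: a_k = 0, 1, 0, -1/6, 0, 1/120, 0, -1/5040, 0, 1/362880, …
g: a_k = 2, 0, -4, 0, 4/3, 0, -8/45, 0, 4/315, 0, …
Sum ⇒ L₀ = lclm(L_f,L_g) in ℚ(x)⟨Dx⟩.
Differentiate: ansatz ord ≤ ord L₀ ⇒ L.
L = 4 + 5·Dx^2 + Dx^4  (order 4).
h: a_k = 1, -8, -1/2, 16/3, 1/24, -16/15, -1/720, 32/315, 1/40320, -16/2835, …
ICs: h(0) = 1, h′(0) = -8, h′′(0) = -1, h′′′(0) = 32.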